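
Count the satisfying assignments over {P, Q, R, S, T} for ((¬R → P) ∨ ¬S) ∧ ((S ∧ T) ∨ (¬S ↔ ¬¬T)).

Initial set: {(((¬R → P) ∨ ¬S) ∧ ((S ∧ T) ∨ (¬S ↔ ¬¬T)))}.
(((¬R → P) ∨ ¬S) ∧ ((S ∧ T) ∨ (¬S ↔ ¬¬T))): α-rule — add ((¬R → P) ∨ ¬S), ((S ∧ T) ∨ (¬S ↔ ¬¬T)).
((¬R → P) ∨ ¬S): β-rule — branch into (¬R → P)  //  ¬S.
  branch 1 (add (¬R → P)):
    ((S ∧ T) ∨ (¬S ↔ ¬¬T)): β-rule — branch into (S ∧ T)  //  (¬S ↔ ¬¬T).
      branch 1.1 (add (S ∧ T)):
        (S ∧ T): α-rule — add S, T.
        (¬R → P): β-rule — branch into ¬¬R  //  P.
          branch 1.1.1 (add ¬¬R):
            ○ open, literals {R=true, S=true, T=true}.
          branch 1.1.2 (add P):
            ○ open, literals {P=true, S=true, T=true}.
      branch 1.2 (add (¬S ↔ ¬¬T)):
        (¬R → P): β-rule — branch into ¬¬R  //  P.
          branch 1.2.1 (add ¬¬R):
            (¬S ↔ ¬¬T): β-rule — branch into ¬S, ¬¬T  //  ¬¬S, ¬¬¬T.
              branch 1.2.1.1 (add ¬S, ¬¬T):
                ¬¬T: drop double negation, giving T.
                ○ open, literals {R=true, S=false, T=true}.
              branch 1.2.1.2 (add ¬¬S, ¬¬¬T):
                ¬¬¬T: drop double negation, giving ¬T.
                ○ open, literals {R=true, S=true, T=false}.
          branch 1.2.2 (add P):
            (¬S ↔ ¬¬T): β-rule — branch into ¬S, ¬¬T  //  ¬¬S, ¬¬¬T.
              branch 1.2.2.1 (add ¬S, ¬¬T):
                ¬¬T: drop double negation, giving T.
                ○ open, literals {P=true, S=false, T=true}.
              branch 1.2.2.2 (add ¬¬S, ¬¬¬T):
                ¬¬¬T: drop double negation, giving ¬T.
                ○ open, literals {P=true, S=true, T=false}.
  branch 2 (add ¬S):
    ((S ∧ T) ∨ (¬S ↔ ¬¬T)): β-rule — branch into (S ∧ T)  //  (¬S ↔ ¬¬T).
      branch 2.1 (add (S ∧ T)):
        (S ∧ T): α-rule — add S, T.
        × closes — contains both S and ¬S.
      branch 2.2 (add (¬S ↔ ¬¬T)):
        (¬S ↔ ¬¬T): β-rule — branch into ¬S, ¬¬T  //  ¬¬S, ¬¬¬T.
          branch 2.2.1 (add ¬S, ¬¬T):
            ¬¬T: drop double negation, giving T.
            ○ open, literals {S=false, T=true}.
          branch 2.2.2 (add ¬¬S, ¬¬¬T):
            × closes — contains both S and ¬S.
2 branches closed, 7 open.
Each open branch fixes some atoms; the unmentioned ones are free. Counting distinct full assignments: branch {R=true, S=true, T=true} (P, Q) contributes 4 new; branch {P=true, S=true, T=true} (Q, R) contributes 2 new; branch {R=true, S=false, T=true} (P, Q) contributes 4 new; branch {R=true, S=true, T=false} (P, Q) contributes 4 new; branch {P=true, S=false, T=true} (Q, R) contributes 2 new; branch {P=true, S=true, T=false} (Q, R) contributes 2 new; branch {S=false, T=true} (P, Q, R) contributes 2 new. Total: 20.

20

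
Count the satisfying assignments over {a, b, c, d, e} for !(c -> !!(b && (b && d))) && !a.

Initial set: {(!(c -> !!(b && (b && d))) && !a)}.
(!(c -> !!(b && (b && d))) && !a): α-rule — add !(c -> !!(b && (b && d))), !a.
!(c -> !!(b && (b && d))): α-rule — add c, !!!(b && (b && d)).
!!!(b && (b && d)): drop double negation, giving !(b && (b && d)).
!(b && (b && d)): β-rule — branch into !b  //  !(b && d).
  branch 1 (add !b):
    ○ open, literals {a=0, b=0, c=1}.
  branch 2 (add !(b && d)):
    !(b && d): β-rule — branch into !b  //  !d.
      branch 2.1 (add !b):
        ○ open, literals {a=0, b=0, c=1}.
      branch 2.2 (add !d):
        ○ open, literals {a=0, c=1, d=0}.
0 branches closed, 3 open.
Each open branch fixes some atoms; the unmentioned ones are free. Counting distinct full assignments: branch {a=0, b=0, c=1} (d, e) contributes 4 new; branch {a=0, b=0, c=1} (d, e) contributes 0 new; branch {a=0, c=1, d=0} (b, e) contributes 2 new. Total: 6.

6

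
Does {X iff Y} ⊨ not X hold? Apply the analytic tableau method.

Initial set: {(X iff Y); not not X}.
(X iff Y): β-rule — branch into X, Y  //  not X, not Y.
  branch 1 (add X, Y):
    ○ open, literals {X=T, Y=T}.
  branch 2 (add not X, not Y):
    × closes — contains both X and not X.
1 branch closed, 1 open.
An open branch gives a countermodel: X=T, Y=T (unmentioned atoms arbitrary); the premises hold there but the conclusion fails.

No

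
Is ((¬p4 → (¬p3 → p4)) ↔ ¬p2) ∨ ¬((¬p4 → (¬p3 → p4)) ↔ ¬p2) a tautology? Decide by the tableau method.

Assume the negation and expand:
Initial set: {F (((¬p4 → (¬p3 → p4)) ↔ ¬p2) ∨ ¬((¬p4 → (¬p3 → p4)) ↔ ¬p2))}.
F (((¬p4 → (¬p3 → p4)) ↔ ¬p2) ∨ ¬((¬p4 → (¬p3 → p4)) ↔ ¬p2)): α-rule — add F ((¬p4 → (¬p3 → p4)) ↔ ¬p2), F ¬((¬p4 → (¬p3 → p4)) ↔ ¬p2).
F ((¬p4 → (¬p3 → p4)) ↔ ¬p2): β-rule — branch into T (¬p4 → (¬p3 → p4)), F ¬p2  //  F (¬p4 → (¬p3 → p4)), T ¬p2.
  branch 1 (add T (¬p4 → (¬p3 → p4)), F ¬p2):
    F ¬((¬p4 → (¬p3 → p4)) ↔ ¬p2): β-rule — branch into T (¬p4 → (¬p3 → p4)), T ¬p2  //  F (¬p4 → (¬p3 → p4)), F ¬p2.
      branch 1.1 (add T (¬p4 → (¬p3 → p4)), T ¬p2):
        × closes — contains both p2 and ¬p2.
      branch 1.2 (add F (¬p4 → (¬p3 → p4)), F ¬p2):
        F (¬p4 → (¬p3 → p4)): α-rule — add T ¬p4, F (¬p3 → p4).
        F (¬p3 → p4): α-rule — add T ¬p3, F p4.
        T (¬p4 → (¬p3 → p4)): β-rule — branch into F ¬p4  //  T (¬p3 → p4).
          branch 1.2.1 (add F ¬p4):
            × closes — contains both p4 and ¬p4.
          branch 1.2.2 (add T (¬p3 → p4)):
            T (¬p3 → p4): β-rule — branch into F ¬p3  //  T p4.
              branch 1.2.2.1 (add F ¬p3):
                × closes — contains both p3 and ¬p3.
              branch 1.2.2.2 (add T p4):
                × closes — contains both p4 and ¬p4.
  branch 2 (add F (¬p4 → (¬p3 → p4)), T ¬p2):
    F (¬p4 → (¬p3 → p4)): α-rule — add T ¬p4, F (¬p3 → p4).
    F (¬p3 → p4): α-rule — add T ¬p3, F p4.
    F ¬((¬p4 → (¬p3 → p4)) ↔ ¬p2): β-rule — branch into T (¬p4 → (¬p3 → p4)), T ¬p2  //  F (¬p4 → (¬p3 → p4)), F ¬p2.
      branch 2.1 (add T (¬p4 → (¬p3 → p4)), T ¬p2):
        T (¬p4 → (¬p3 → p4)): β-rule — branch into F ¬p4  //  T (¬p3 → p4).
          branch 2.1.1 (add F ¬p4):
            × closes — contains both p4 and ¬p4.
          branch 2.1.2 (add T (¬p3 → p4)):
            T (¬p3 → p4): β-rule — branch into F ¬p3  //  T p4.
              branch 2.1.2.1 (add F ¬p3):
                × closes — contains both p3 and ¬p3.
              branch 2.1.2.2 (add T p4):
                × closes — contains both p4 and ¬p4.
      branch 2.2 (add F (¬p4 → (¬p3 → p4)), F ¬p2):
        × closes — contains both p2 and ¬p2.
All 8 branches close.
Every branch closed, so the negation is unsatisfiable and the formula is valid.

Valid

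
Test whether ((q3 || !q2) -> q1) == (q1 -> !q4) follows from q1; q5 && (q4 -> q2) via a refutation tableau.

Initial set: {q1; (q5 && (q4 -> q2)); !(((q3 || !q2) -> q1) == (q1 -> !q4))}.
(q5 && (q4 -> q2)): α-rule — add q5, (q4 -> q2).
!(((q3 || !q2) -> q1) == (q1 -> !q4)): β-rule — branch into ((q3 || !q2) -> q1), !(q1 -> !q4)  //  !((q3 || !q2) -> q1), (q1 -> !q4).
  branch 1 (add ((q3 || !q2) -> q1), !(q1 -> !q4)):
    !(q1 -> !q4): α-rule — add q1, !!q4.
    (q4 -> q2): β-rule — branch into !q4  //  q2.
      branch 1.1 (add !q4):
        × closes — contains both q4 and !q4.
      branch 1.2 (add q2):
        ((q3 || !q2) -> q1): β-rule — branch into !(q3 || !q2)  //  q1.
          branch 1.2.1 (add !(q3 || !q2)):
            !(q3 || !q2): α-rule — add !q3, !!q2.
            ○ open, literals {q1=1, q2=1, q3=0, q4=1, q5=1}.
          branch 1.2.2 (add q1):
            ○ open, literals {q1=1, q2=1, q4=1, q5=1}.
  branch 2 (add !((q3 || !q2) -> q1), (q1 -> !q4)):
    !((q3 || !q2) -> q1): α-rule — add (q3 || !q2), !q1.
    × closes — contains both q1 and !q1.
2 branches closed, 2 open.
An open branch gives a countermodel: q1=1, q2=1, q3=0, q4=1, q5=1 (unmentioned atoms arbitrary); the premises hold there but the conclusion fails.

No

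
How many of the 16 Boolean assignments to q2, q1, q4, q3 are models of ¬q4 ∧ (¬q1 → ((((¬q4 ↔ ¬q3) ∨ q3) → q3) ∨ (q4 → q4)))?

Initial set: {(¬q4 ∧ (¬q1 → ((((¬q4 ↔ ¬q3) ∨ q3) → q3) ∨ (q4 → q4))))}.
(¬q4 ∧ (¬q1 → ((((¬q4 ↔ ¬q3) ∨ q3) → q3) ∨ (q4 → q4)))): α-rule — add ¬q4, (¬q1 → ((((¬q4 ↔ ¬q3) ∨ q3) → q3) ∨ (q4 → q4))).
(¬q1 → ((((¬q4 ↔ ¬q3) ∨ q3) → q3) ∨ (q4 → q4))): β-rule — branch into ¬¬q1  //  ((((¬q4 ↔ ¬q3) ∨ q3) → q3) ∨ (q4 → q4)).
  branch 1 (add ¬¬q1):
    ○ open, literals {q1=true, q4=false}.
  branch 2 (add ((((¬q4 ↔ ¬q3) ∨ q3) → q3) ∨ (q4 → q4))):
    ((((¬q4 ↔ ¬q3) ∨ q3) → q3) ∨ (q4 → q4)): β-rule — branch into (((¬q4 ↔ ¬q3) ∨ q3) → q3)  //  (q4 → q4).
      branch 2.1 (add (((¬q4 ↔ ¬q3) ∨ q3) → q3)):
        (((¬q4 ↔ ¬q3) ∨ q3) → q3): β-rule — branch into ¬((¬q4 ↔ ¬q3) ∨ q3)  //  q3.
          branch 2.1.1 (add ¬((¬q4 ↔ ¬q3) ∨ q3)):
            ¬((¬q4 ↔ ¬q3) ∨ q3): α-rule — add ¬(¬q4 ↔ ¬q3), ¬q3.
            ¬(¬q4 ↔ ¬q3): β-rule — branch into ¬q4, ¬¬q3  //  ¬¬q4, ¬q3.
              branch 2.1.1.1 (add ¬q4, ¬¬q3):
                × closes — contains both q3 and ¬q3.
              branch 2.1.1.2 (add ¬¬q4, ¬q3):
                × closes — contains both q4 and ¬q4.
          branch 2.1.2 (add q3):
            ○ open, literals {q3=true, q4=false}.
      branch 2.2 (add (q4 → q4)):
        (q4 → q4): β-rule — branch into ¬q4  //  q4.
          branch 2.2.1 (add ¬q4):
            ○ open, literals {q4=false}.
          branch 2.2.2 (add q4):
            × closes — contains both q4 and ¬q4.
3 branches closed, 3 open.
Each open branch fixes some atoms; the unmentioned ones are free. Counting distinct full assignments: branch {q1=true, q4=false} (q2, q3) contributes 4 new; branch {q3=true, q4=false} (q2, q1) contributes 2 new; branch {q4=false} (q2, q1, q3) contributes 2 new. Total: 8.

8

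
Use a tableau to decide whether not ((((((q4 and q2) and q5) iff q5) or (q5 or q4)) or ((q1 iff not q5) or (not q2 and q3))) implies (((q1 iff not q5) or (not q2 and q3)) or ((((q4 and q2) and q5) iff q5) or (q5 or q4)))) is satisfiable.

Unsatisfiable

Initial set: {not ((((((q4 and q2) and q5) iff q5) or (q5 or q4)) or ((q1 iff not q5) or (not q2 and q3))) implies (((q1 iff not q5) or (not q2 and q3)) or ((((q4 and q2) and q5) iff q5) or (q5 or q4))))}.
not ((((((q4 and q2) and q5) iff q5) or (q5 or q4)) or ((q1 iff not q5) or (not q2 and q3))) implies (((q1 iff not q5) or (not q2 and q3)) or ((((q4 and q2) and q5) iff q5) or (q5 or q4)))): α-rule — add (((((q4 and q2) and q5) iff q5) or (q5 or q4)) or ((q1 iff not q5) or (not q2 and q3))), not (((q1 iff not q5) or (not q2 and q3)) or ((((q4 and q2) and q5) iff q5) or (q5 or q4))).
not (((q1 iff not q5) or (not q2 and q3)) or ((((q4 and q2) and q5) iff q5) or (q5 or q4))): α-rule — add not ((q1 iff not q5) or (not q2 and q3)), not ((((q4 and q2) and q5) iff q5) or (q5 or q4)).
not ((q1 iff not q5) or (not q2 and q3)): α-rule — add not (q1 iff not q5), not (not q2 and q3).
not ((((q4 and q2) and q5) iff q5) or (q5 or q4)): α-rule — add not (((q4 and q2) and q5) iff q5), not (q5 or q4).
not (q5 or q4): α-rule — add not q5, not q4.
(((((q4 and q2) and q5) iff q5) or (q5 or q4)) or ((q1 iff not q5) or (not q2 and q3))): β-rule — branch into ((((q4 and q2) and q5) iff q5) or (q5 or q4))  //  ((q1 iff not q5) or (not q2 and q3)).
  branch 1 (add ((((q4 and q2) and q5) iff q5) or (q5 or q4))):
    not (q1 iff not q5): β-rule — branch into q1, not not q5  //  not q1, not q5.
      branch 1.1 (add q1, not not q5):
        × closes — contains both q5 and not q5.
      branch 1.2 (add not q1, not q5):
        not (not q2 and q3): β-rule — branch into not not q2  //  not q3.
          branch 1.2.1 (add not not q2):
            not (((q4 and q2) and q5) iff q5): β-rule — branch into ((q4 and q2) and q5), not q5  //  not ((q4 and q2) and q5), q5.
              branch 1.2.1.1 (add ((q4 and q2) and q5), not q5):
                ((q4 and q2) and q5): α-rule — add (q4 and q2), q5.
                × closes — contains both q5 and not q5.
              branch 1.2.1.2 (add not ((q4 and q2) and q5), q5):
                × closes — contains both q5 and not q5.
          branch 1.2.2 (add not q3):
            not (((q4 and q2) and q5) iff q5): β-rule — branch into ((q4 and q2) and q5), not q5  //  not ((q4 and q2) and q5), q5.
              branch 1.2.2.1 (add ((q4 and q2) and q5), not q5):
                ((q4 and q2) and q5): α-rule — add (q4 and q2), q5.
                × closes — contains both q5 and not q5.
              branch 1.2.2.2 (add not ((q4 and q2) and q5), q5):
                × closes — contains both q5 and not q5.
  branch 2 (add ((q1 iff not q5) or (not q2 and q3))):
    not (q1 iff not q5): β-rule — branch into q1, not not q5  //  not q1, not q5.
      branch 2.1 (add q1, not not q5):
        × closes — contains both q5 and not q5.
      branch 2.2 (add not q1, not q5):
        not (not q2 and q3): β-rule — branch into not not q2  //  not q3.
          branch 2.2.1 (add not not q2):
            not (((q4 and q2) and q5) iff q5): β-rule — branch into ((q4 and q2) and q5), not q5  //  not ((q4 and q2) and q5), q5.
              branch 2.2.1.1 (add ((q4 and q2) and q5), not q5):
                ((q4 and q2) and q5): α-rule — add (q4 and q2), q5.
                × closes — contains both q5 and not q5.
              branch 2.2.1.2 (add not ((q4 and q2) and q5), q5):
                × closes — contains both q5 and not q5.
          branch 2.2.2 (add not q3):
            not (((q4 and q2) and q5) iff q5): β-rule — branch into ((q4 and q2) and q5), not q5  //  not ((q4 and q2) and q5), q5.
              branch 2.2.2.1 (add ((q4 and q2) and q5), not q5):
                ((q4 and q2) and q5): α-rule — add (q4 and q2), q5.
                × closes — contains both q5 and not q5.
              branch 2.2.2.2 (add not ((q4 and q2) and q5), q5):
                × closes — contains both q5 and not q5.
All 10 branches close.
Every branch closed; the formula is unsatisfiable.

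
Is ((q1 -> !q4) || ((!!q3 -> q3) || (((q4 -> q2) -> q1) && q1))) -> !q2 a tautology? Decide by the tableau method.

Assume the negation and expand:
Initial set: {!(((q1 -> !q4) || ((!!q3 -> q3) || (((q4 -> q2) -> q1) && q1))) -> !q2)}.
!(((q1 -> !q4) || ((!!q3 -> q3) || (((q4 -> q2) -> q1) && q1))) -> !q2): α-rule — add ((q1 -> !q4) || ((!!q3 -> q3) || (((q4 -> q2) -> q1) && q1))), !!q2.
((q1 -> !q4) || ((!!q3 -> q3) || (((q4 -> q2) -> q1) && q1))): β-rule — branch into (q1 -> !q4)  //  ((!!q3 -> q3) || (((q4 -> q2) -> q1) && q1)).
  branch 1 (add (q1 -> !q4)):
    (q1 -> !q4): β-rule — branch into !q1  //  !q4.
      branch 1.1 (add !q1):
        ○ open, literals {q1=F, q2=T}.
      branch 1.2 (add !q4):
        ○ open, literals {q2=T, q4=F}.
  branch 2 (add ((!!q3 -> q3) || (((q4 -> q2) -> q1) && q1))):
    ((!!q3 -> q3) || (((q4 -> q2) -> q1) && q1)): β-rule — branch into (!!q3 -> q3)  //  (((q4 -> q2) -> q1) && q1).
      branch 2.1 (add (!!q3 -> q3)):
        (!!q3 -> q3): β-rule — branch into !!!q3  //  q3.
          branch 2.1.1 (add !!!q3):
            !!!q3: drop double negation, giving !q3.
            ○ open, literals {q2=T, q3=F}.
          branch 2.1.2 (add q3):
            ○ open, literals {q2=T, q3=T}.
      branch 2.2 (add (((q4 -> q2) -> q1) && q1)):
        (((q4 -> q2) -> q1) && q1): α-rule — add ((q4 -> q2) -> q1), q1.
        ((q4 -> q2) -> q1): β-rule — branch into !(q4 -> q2)  //  q1.
          branch 2.2.1 (add !(q4 -> q2)):
            !(q4 -> q2): α-rule — add q4, !q2.
            × closes — contains both q2 and !q2.
          branch 2.2.2 (add q1):
            ○ open, literals {q1=T, q2=T}.
1 branch closed, 5 open.
An open branch gives a countermodel: q1=F, q2=T (unmentioned atoms arbitrary); under it the original formula is false.

Not valid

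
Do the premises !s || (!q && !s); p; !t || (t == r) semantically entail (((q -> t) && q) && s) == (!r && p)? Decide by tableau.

No

Initial set: {(!s || (!q && !s)); p; (!t || (t == r)); !((((q -> t) && q) && s) == (!r && p))}.
(!s || (!q && !s)): β-rule — branch into !s  //  (!q && !s).
  branch 1 (add !s):
    (!t || (t == r)): β-rule — branch into !t  //  (t == r).
      branch 1.1 (add !t):
        !((((q -> t) && q) && s) == (!r && p)): β-rule — branch into (((q -> t) && q) && s), !(!r && p)  //  !(((q -> t) && q) && s), (!r && p).
          branch 1.1.1 (add (((q -> t) && q) && s), !(!r && p)):
            (((q -> t) && q) && s): α-rule — add ((q -> t) && q), s.
            × closes — contains both s and !s.
          branch 1.1.2 (add !(((q -> t) && q) && s), (!r && p)):
            (!r && p): α-rule — add !r, p.
            !(((q -> t) && q) && s): β-rule — branch into !((q -> t) && q)  //  !s.
              branch 1.1.2.1 (add !((q -> t) && q)):
                !((q -> t) && q): β-rule — branch into !(q -> t)  //  !q.
                  branch 1.1.2.1.1 (add !(q -> t)):
                    !(q -> t): α-rule — add q, !t.
                    ○ open, literals {p=true, q=true, r=false, s=false, t=false}.
                  branch 1.1.2.1.2 (add !q):
                    ○ open, literals {p=true, q=false, r=false, s=false, t=false}.
              branch 1.1.2.2 (add !s):
                ○ open, literals {p=true, r=false, s=false, t=false}.
      branch 1.2 (add (t == r)):
        !((((q -> t) && q) && s) == (!r && p)): β-rule — branch into (((q -> t) && q) && s), !(!r && p)  //  !(((q -> t) && q) && s), (!r && p).
          branch 1.2.1 (add (((q -> t) && q) && s), !(!r && p)):
            (((q -> t) && q) && s): α-rule — add ((q -> t) && q), s.
            × closes — contains both s and !s.
          branch 1.2.2 (add !(((q -> t) && q) && s), (!r && p)):
            (!r && p): α-rule — add !r, p.
            (t == r): β-rule — branch into t, r  //  !t, !r.
              branch 1.2.2.1 (add t, r):
                × closes — contains both r and !r.
              branch 1.2.2.2 (add !t, !r):
                !(((q -> t) && q) && s): β-rule — branch into !((q -> t) && q)  //  !s.
                  branch 1.2.2.2.1 (add !((q -> t) && q)):
                    !((q -> t) && q): β-rule — branch into !(q -> t)  //  !q.
                      branch 1.2.2.2.1.1 (add !(q -> t)):
                        !(q -> t): α-rule — add q, !t.
                        ○ open, literals {p=true, q=true, r=false, s=false, t=false}.
                      branch 1.2.2.2.1.2 (add !q):
                        ○ open, literals {p=true, q=false, r=false, s=false, t=false}.
                  branch 1.2.2.2.2 (add !s):
                    ○ open, literals {p=true, r=false, s=false, t=false}.
  branch 2 (add (!q && !s)):
    (!q && !s): α-rule — add !q, !s.
    (!t || (t == r)): β-rule — branch into !t  //  (t == r).
      branch 2.1 (add !t):
        !((((q -> t) && q) && s) == (!r && p)): β-rule — branch into (((q -> t) && q) && s), !(!r && p)  //  !(((q -> t) && q) && s), (!r && p).
          branch 2.1.1 (add (((q -> t) && q) && s), !(!r && p)):
            (((q -> t) && q) && s): α-rule — add ((q -> t) && q), s.
            × closes — contains both s and !s.
          branch 2.1.2 (add !(((q -> t) && q) && s), (!r && p)):
            (!r && p): α-rule — add !r, p.
            !(((q -> t) && q) && s): β-rule — branch into !((q -> t) && q)  //  !s.
              branch 2.1.2.1 (add !((q -> t) && q)):
                !((q -> t) && q): β-rule — branch into !(q -> t)  //  !q.
                  branch 2.1.2.1.1 (add !(q -> t)):
                    !(q -> t): α-rule — add q, !t.
                    × closes — contains both q and !q.
                  branch 2.1.2.1.2 (add !q):
                    ○ open, literals {p=true, q=false, r=false, s=false, t=false}.
              branch 2.1.2.2 (add !s):
                ○ open, literals {p=true, q=false, r=false, s=false, t=false}.
      branch 2.2 (add (t == r)):
        !((((q -> t) && q) && s) == (!r && p)): β-rule — branch into (((q -> t) && q) && s), !(!r && p)  //  !(((q -> t) && q) && s), (!r && p).
          branch 2.2.1 (add (((q -> t) && q) && s), !(!r && p)):
            (((q -> t) && q) && s): α-rule — add ((q -> t) && q), s.
            × closes — contains both s and !s.
          branch 2.2.2 (add !(((q -> t) && q) && s), (!r && p)):
            (!r && p): α-rule — add !r, p.
            (t == r): β-rule — branch into t, r  //  !t, !r.
              branch 2.2.2.1 (add t, r):
                × closes — contains both r and !r.
              branch 2.2.2.2 (add !t, !r):
                !(((q -> t) && q) && s): β-rule — branch into !((q -> t) && q)  //  !s.
                  branch 2.2.2.2.1 (add !((q -> t) && q)):
                    !((q -> t) && q): β-rule — branch into !(q -> t)  //  !q.
                      branch 2.2.2.2.1.1 (add !(q -> t)):
                        !(q -> t): α-rule — add q, !t.
                        × closes — contains both q and !q.
                      branch 2.2.2.2.1.2 (add !q):
                        ○ open, literals {p=true, q=false, r=false, s=false, t=false}.
                  branch 2.2.2.2.2 (add !s):
                    ○ open, literals {p=true, q=false, r=false, s=false, t=false}.
8 branches closed, 10 open.
An open branch gives a countermodel: p=true, q=true, r=false, s=false, t=false (unmentioned atoms arbitrary); the premises hold there but the conclusion fails.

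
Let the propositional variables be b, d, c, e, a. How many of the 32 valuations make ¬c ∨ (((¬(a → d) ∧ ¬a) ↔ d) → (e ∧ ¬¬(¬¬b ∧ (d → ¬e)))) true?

Initial set: {(¬c ∨ (((¬(a → d) ∧ ¬a) ↔ d) → (e ∧ ¬¬(¬¬b ∧ (d → ¬e)))))}.
(¬c ∨ (((¬(a → d) ∧ ¬a) ↔ d) → (e ∧ ¬¬(¬¬b ∧ (d → ¬e))))): β-rule — branch into ¬c  //  (((¬(a → d) ∧ ¬a) ↔ d) → (e ∧ ¬¬(¬¬b ∧ (d → ¬e)))).
  branch 1 (add ¬c):
    ○ open, literals {c=false}.
  branch 2 (add (((¬(a → d) ∧ ¬a) ↔ d) → (e ∧ ¬¬(¬¬b ∧ (d → ¬e))))):
    (((¬(a → d) ∧ ¬a) ↔ d) → (e ∧ ¬¬(¬¬b ∧ (d → ¬e)))): β-rule — branch into ¬((¬(a → d) ∧ ¬a) ↔ d)  //  (e ∧ ¬¬(¬¬b ∧ (d → ¬e))).
      branch 2.1 (add ¬((¬(a → d) ∧ ¬a) ↔ d)):
        ¬((¬(a → d) ∧ ¬a) ↔ d): β-rule — branch into (¬(a → d) ∧ ¬a), ¬d  //  ¬(¬(a → d) ∧ ¬a), d.
          branch 2.1.1 (add (¬(a → d) ∧ ¬a), ¬d):
            (¬(a → d) ∧ ¬a): α-rule — add ¬(a → d), ¬a.
            ¬(a → d): α-rule — add a, ¬d.
            × closes — contains both a and ¬a.
          branch 2.1.2 (add ¬(¬(a → d) ∧ ¬a), d):
            ¬(¬(a → d) ∧ ¬a): β-rule — branch into ¬¬(a → d)  //  ¬¬a.
              branch 2.1.2.1 (add ¬¬(a → d)):
                ¬¬(a → d): β-rule — branch into ¬a  //  d.
                  branch 2.1.2.1.1 (add ¬a):
                    ○ open, literals {a=false, d=true}.
                  branch 2.1.2.1.2 (add d):
                    ○ open, literals {d=true}.
              branch 2.1.2.2 (add ¬¬a):
                ○ open, literals {a=true, d=true}.
      branch 2.2 (add (e ∧ ¬¬(¬¬b ∧ (d → ¬e)))):
        (e ∧ ¬¬(¬¬b ∧ (d → ¬e))): α-rule — add e, ¬¬(¬¬b ∧ (d → ¬e)).
        ¬¬(¬¬b ∧ (d → ¬e)): drop double negation, giving (¬¬b ∧ (d → ¬e)).
        (¬¬b ∧ (d → ¬e)): α-rule — add ¬¬b, (d → ¬e).
        ¬¬b: drop double negation, giving b.
        (d → ¬e): β-rule — branch into ¬d  //  ¬e.
          branch 2.2.1 (add ¬d):
            ○ open, literals {b=true, d=false, e=true}.
          branch 2.2.2 (add ¬e):
            × closes — contains both e and ¬e.
2 branches closed, 5 open.
Each open branch fixes some atoms; the unmentioned ones are free. Counting distinct full assignments: branch {c=false} (b, d, e, a) contributes 16 new; branch {a=false, d=true} (b, c, e) contributes 4 new; branch {d=true} (b, c, e, a) contributes 4 new; branch {a=true, d=true} (b, c, e) contributes 0 new; branch {b=true, d=false, e=true} (c, a) contributes 2 new. Total: 26.

26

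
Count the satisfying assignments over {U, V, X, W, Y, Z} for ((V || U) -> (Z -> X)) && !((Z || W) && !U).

Initial set: {T (((V || U) -> (Z -> X)) && !((Z || W) && !U))}.
T (((V || U) -> (Z -> X)) && !((Z || W) && !U)): α-rule — add T ((V || U) -> (Z -> X)), T !((Z || W) && !U).
T ((V || U) -> (Z -> X)): β-rule — branch into F (V || U)  //  T (Z -> X).
  branch 1 (add F (V || U)):
    F (V || U): α-rule — add F V, F U.
    T !((Z || W) && !U): β-rule — branch into F (Z || W)  //  F !U.
      branch 1.1 (add F (Z || W)):
        F (Z || W): α-rule — add F Z, F W.
        ○ open, literals {U=F, V=F, W=F, Z=F}.
      branch 1.2 (add F !U):
        × closes — contains both U and !U.
  branch 2 (add T (Z -> X)):
    T !((Z || W) && !U): β-rule — branch into F (Z || W)  //  F !U.
      branch 2.1 (add F (Z || W)):
        F (Z || W): α-rule — add F Z, F W.
        T (Z -> X): β-rule — branch into F Z  //  T X.
          branch 2.1.1 (add F Z):
            ○ open, literals {W=F, Z=F}.
          branch 2.1.2 (add T X):
            ○ open, literals {W=F, X=T, Z=F}.
      branch 2.2 (add F !U):
        T (Z -> X): β-rule — branch into F Z  //  T X.
          branch 2.2.1 (add F Z):
            ○ open, literals {U=T, Z=F}.
          branch 2.2.2 (add T X):
            ○ open, literals {U=T, X=T}.
1 branch closed, 5 open.
Each open branch fixes some atoms; the unmentioned ones are free. Counting distinct full assignments: branch {U=F, V=F, W=F, Z=F} (X, Y) contributes 4 new; branch {W=F, Z=F} (U, V, X, Y) contributes 12 new; branch {W=F, X=T, Z=F} (U, V, Y) contributes 0 new; branch {U=T, Z=F} (V, X, W, Y) contributes 8 new; branch {U=T, X=T} (V, W, Y, Z) contributes 8 new. Total: 32.

32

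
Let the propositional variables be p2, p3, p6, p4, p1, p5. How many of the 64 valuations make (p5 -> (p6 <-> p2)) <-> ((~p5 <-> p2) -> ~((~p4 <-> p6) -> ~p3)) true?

Initial set: {T ((p5 -> (p6 <-> p2)) <-> ((~p5 <-> p2) -> ~((~p4 <-> p6) -> ~p3)))}.
T ((p5 -> (p6 <-> p2)) <-> ((~p5 <-> p2) -> ~((~p4 <-> p6) -> ~p3))): β-rule — branch into T (p5 -> (p6 <-> p2)), T ((~p5 <-> p2) -> ~((~p4 <-> p6) -> ~p3))  //  F (p5 -> (p6 <-> p2)), F ((~p5 <-> p2) -> ~((~p4 <-> p6) -> ~p3)).
  branch 1 (add T (p5 -> (p6 <-> p2)), T ((~p5 <-> p2) -> ~((~p4 <-> p6) -> ~p3))):
    T (p5 -> (p6 <-> p2)): β-rule — branch into F p5  //  T (p6 <-> p2).
      branch 1.1 (add F p5):
        T ((~p5 <-> p2) -> ~((~p4 <-> p6) -> ~p3)): β-rule — branch into F (~p5 <-> p2)  //  T ~((~p4 <-> p6) -> ~p3).
          branch 1.1.1 (add F (~p5 <-> p2)):
            F (~p5 <-> p2): β-rule — branch into T ~p5, F p2  //  F ~p5, T p2.
              branch 1.1.1.1 (add T ~p5, F p2):
                ○ open, literals {p2=F, p5=F}.
              branch 1.1.1.2 (add F ~p5, T p2):
                × closes — contains both p5 and ~p5.
          branch 1.1.2 (add T ~((~p4 <-> p6) -> ~p3)):
            T ~((~p4 <-> p6) -> ~p3): α-rule — add T (~p4 <-> p6), F ~p3.
            T (~p4 <-> p6): β-rule — branch into T ~p4, T p6  //  F ~p4, F p6.
              branch 1.1.2.1 (add T ~p4, T p6):
                ○ open, literals {p3=T, p4=F, p5=F, p6=T}.
              branch 1.1.2.2 (add F ~p4, F p6):
                ○ open, literals {p3=T, p4=T, p5=F, p6=F}.
      branch 1.2 (add T (p6 <-> p2)):
        T ((~p5 <-> p2) -> ~((~p4 <-> p6) -> ~p3)): β-rule — branch into F (~p5 <-> p2)  //  T ~((~p4 <-> p6) -> ~p3).
          branch 1.2.1 (add F (~p5 <-> p2)):
            T (p6 <-> p2): β-rule — branch into T p6, T p2  //  F p6, F p2.
              branch 1.2.1.1 (add T p6, T p2):
                F (~p5 <-> p2): β-rule — branch into T ~p5, F p2  //  F ~p5, T p2.
                  branch 1.2.1.1.1 (add T ~p5, F p2):
                    × closes — contains both p2 and ~p2.
                  branch 1.2.1.1.2 (add F ~p5, T p2):
                    ○ open, literals {p2=T, p5=T, p6=T}.
              branch 1.2.1.2 (add F p6, F p2):
                F (~p5 <-> p2): β-rule — branch into T ~p5, F p2  //  F ~p5, T p2.
                  branch 1.2.1.2.1 (add T ~p5, F p2):
                    ○ open, literals {p2=F, p5=F, p6=F}.
                  branch 1.2.1.2.2 (add F ~p5, T p2):
                    × closes — contains both p2 and ~p2.
          branch 1.2.2 (add T ~((~p4 <-> p6) -> ~p3)):
            T ~((~p4 <-> p6) -> ~p3): α-rule — add T (~p4 <-> p6), F ~p3.
            T (p6 <-> p2): β-rule — branch into T p6, T p2  //  F p6, F p2.
              branch 1.2.2.1 (add T p6, T p2):
                T (~p4 <-> p6): β-rule — branch into T ~p4, T p6  //  F ~p4, F p6.
                  branch 1.2.2.1.1 (add T ~p4, T p6):
                    ○ open, literals {p2=T, p3=T, p4=F, p6=T}.
                  branch 1.2.2.1.2 (add F ~p4, F p6):
                    × closes — contains both p6 and ~p6.
              branch 1.2.2.2 (add F p6, F p2):
                T (~p4 <-> p6): β-rule — branch into T ~p4, T p6  //  F ~p4, F p6.
                  branch 1.2.2.2.1 (add T ~p4, T p6):
                    × closes — contains both p6 and ~p6.
                  branch 1.2.2.2.2 (add F ~p4, F p6):
                    ○ open, literals {p2=F, p3=T, p4=T, p6=F}.
  branch 2 (add F (p5 -> (p6 <-> p2)), F ((~p5 <-> p2) -> ~((~p4 <-> p6) -> ~p3))):
    F (p5 -> (p6 <-> p2)): α-rule — add T p5, F (p6 <-> p2).
    F ((~p5 <-> p2) -> ~((~p4 <-> p6) -> ~p3)): α-rule — add T (~p5 <-> p2), F ~((~p4 <-> p6) -> ~p3).
    F (p6 <-> p2): β-rule — branch into T p6, F p2  //  F p6, T p2.
      branch 2.1 (add T p6, F p2):
        T (~p5 <-> p2): β-rule — branch into T ~p5, T p2  //  F ~p5, F p2.
          branch 2.1.1 (add T ~p5, T p2):
            × closes — contains both p5 and ~p5.
          branch 2.1.2 (add F ~p5, F p2):
            F ~((~p4 <-> p6) -> ~p3): β-rule — branch into F (~p4 <-> p6)  //  T ~p3.
              branch 2.1.2.1 (add F (~p4 <-> p6)):
                F (~p4 <-> p6): β-rule — branch into T ~p4, F p6  //  F ~p4, T p6.
                  branch 2.1.2.1.1 (add T ~p4, F p6):
                    × closes — contains both p6 and ~p6.
                  branch 2.1.2.1.2 (add F ~p4, T p6):
                    ○ open, literals {p2=F, p4=T, p5=T, p6=T}.
              branch 2.1.2.2 (add T ~p3):
                ○ open, literals {p2=F, p3=F, p5=T, p6=T}.
      branch 2.2 (add F p6, T p2):
        T (~p5 <-> p2): β-rule — branch into T ~p5, T p2  //  F ~p5, F p2.
          branch 2.2.1 (add T ~p5, T p2):
            × closes — contains both p5 and ~p5.
          branch 2.2.2 (add F ~p5, F p2):
            × closes — contains both p2 and ~p2.
9 branches closed, 9 open.
Each open branch fixes some atoms; the unmentioned ones are free. Counting distinct full assignments: branch {p2=F, p5=F} (p3, p6, p4, p1) contributes 16 new; branch {p3=T, p4=F, p5=F, p6=T} (p2, p1) contributes 2 new; branch {p3=T, p4=T, p5=F, p6=F} (p2, p1) contributes 2 new; branch {p2=T, p5=T, p6=T} (p3, p4, p1) contributes 8 new; branch {p2=F, p5=F, p6=F} (p3, p4, p1) contributes 0 new; branch {p2=T, p3=T, p4=F, p6=T} (p1, p5) contributes 0 new; branch {p2=F, p3=T, p4=T, p6=F} (p1, p5) contributes 2 new; branch {p2=F, p4=T, p5=T, p6=T} (p3, p1) contributes 4 new; branch {p2=F, p3=F, p5=T, p6=T} (p4, p1) contributes 2 new. Total: 36.

36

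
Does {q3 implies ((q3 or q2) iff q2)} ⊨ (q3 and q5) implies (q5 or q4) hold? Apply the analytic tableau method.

Initial set: {(q3 implies ((q3 or q2) iff q2)); not ((q3 and q5) implies (q5 or q4))}.
not ((q3 and q5) implies (q5 or q4)): α-rule — add (q3 and q5), not (q5 or q4).
(q3 and q5): α-rule — add q3, q5.
not (q5 or q4): α-rule — add not q5, not q4.
× closes — contains both q5 and not q5.
All 1 branch closes.
Every branch closed, so the premises entail the conclusion.

Yes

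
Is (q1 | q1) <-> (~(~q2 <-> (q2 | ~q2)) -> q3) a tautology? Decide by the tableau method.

Assume the negation and expand:
Initial set: {~((q1 | q1) <-> (~(~q2 <-> (q2 | ~q2)) -> q3))}.
~((q1 | q1) <-> (~(~q2 <-> (q2 | ~q2)) -> q3)): β-rule — branch into (q1 | q1), ~(~(~q2 <-> (q2 | ~q2)) -> q3)  //  ~(q1 | q1), (~(~q2 <-> (q2 | ~q2)) -> q3).
  branch 1 (add (q1 | q1), ~(~(~q2 <-> (q2 | ~q2)) -> q3)):
    ~(~(~q2 <-> (q2 | ~q2)) -> q3): α-rule — add ~(~q2 <-> (q2 | ~q2)), ~q3.
    (q1 | q1): β-rule — branch into q1  //  q1.
      branch 1.1 (add q1):
        ~(~q2 <-> (q2 | ~q2)): β-rule — branch into ~q2, ~(q2 | ~q2)  //  ~~q2, (q2 | ~q2).
          branch 1.1.1 (add ~q2, ~(q2 | ~q2)):
            ~(q2 | ~q2): α-rule — add ~q2, ~~q2.
            × closes — contains both q2 and ~q2.
          branch 1.1.2 (add ~~q2, (q2 | ~q2)):
            (q2 | ~q2): β-rule — branch into q2  //  ~q2.
              branch 1.1.2.1 (add q2):
                ○ open, literals {q1=1, q2=1, q3=0}.
              branch 1.1.2.2 (add ~q2):
                × closes — contains both q2 and ~q2.
      branch 1.2 (add q1):
        ~(~q2 <-> (q2 | ~q2)): β-rule — branch into ~q2, ~(q2 | ~q2)  //  ~~q2, (q2 | ~q2).
          branch 1.2.1 (add ~q2, ~(q2 | ~q2)):
            ~(q2 | ~q2): α-rule — add ~q2, ~~q2.
            × closes — contains both q2 and ~q2.
          branch 1.2.2 (add ~~q2, (q2 | ~q2)):
            (q2 | ~q2): β-rule — branch into q2  //  ~q2.
              branch 1.2.2.1 (add q2):
                ○ open, literals {q1=1, q2=1, q3=0}.
              branch 1.2.2.2 (add ~q2):
                × closes — contains both q2 and ~q2.
  branch 2 (add ~(q1 | q1), (~(~q2 <-> (q2 | ~q2)) -> q3)):
    ~(q1 | q1): α-rule — add ~q1, ~q1.
    (~(~q2 <-> (q2 | ~q2)) -> q3): β-rule — branch into ~~(~q2 <-> (q2 | ~q2))  //  q3.
      branch 2.1 (add ~~(~q2 <-> (q2 | ~q2))):
        ~~(~q2 <-> (q2 | ~q2)): β-rule — branch into ~q2, (q2 | ~q2)  //  ~~q2, ~(q2 | ~q2).
          branch 2.1.1 (add ~q2, (q2 | ~q2)):
            (q2 | ~q2): β-rule — branch into q2  //  ~q2.
              branch 2.1.1.1 (add q2):
                × closes — contains both q2 and ~q2.
              branch 2.1.1.2 (add ~q2):
                ○ open, literals {q1=0, q2=0}.
          branch 2.1.2 (add ~~q2, ~(q2 | ~q2)):
            ~(q2 | ~q2): α-rule — add ~q2, ~~q2.
            × closes — contains both q2 and ~q2.
      branch 2.2 (add q3):
        ○ open, literals {q1=0, q3=1}.
6 branches closed, 4 open.
An open branch gives a countermodel: q1=1, q2=1, q3=0 (unmentioned atoms arbitrary); under it the original formula is false.

Not valid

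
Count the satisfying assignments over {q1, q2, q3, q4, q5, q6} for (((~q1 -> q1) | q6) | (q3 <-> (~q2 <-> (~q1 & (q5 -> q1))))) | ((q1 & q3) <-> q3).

Initial set: {((((~q1 -> q1) | q6) | (q3 <-> (~q2 <-> (~q1 & (q5 -> q1))))) | ((q1 & q3) <-> q3))}.
((((~q1 -> q1) | q6) | (q3 <-> (~q2 <-> (~q1 & (q5 -> q1))))) | ((q1 & q3) <-> q3)): β-rule — branch into (((~q1 -> q1) | q6) | (q3 <-> (~q2 <-> (~q1 & (q5 -> q1)))))  //  ((q1 & q3) <-> q3).
  branch 1 (add (((~q1 -> q1) | q6) | (q3 <-> (~q2 <-> (~q1 & (q5 -> q1)))))):
    (((~q1 -> q1) | q6) | (q3 <-> (~q2 <-> (~q1 & (q5 -> q1))))): β-rule — branch into ((~q1 -> q1) | q6)  //  (q3 <-> (~q2 <-> (~q1 & (q5 -> q1)))).
      branch 1.1 (add ((~q1 -> q1) | q6)):
        ((~q1 -> q1) | q6): β-rule — branch into (~q1 -> q1)  //  q6.
          branch 1.1.1 (add (~q1 -> q1)):
            (~q1 -> q1): β-rule — branch into ~~q1  //  q1.
              branch 1.1.1.1 (add ~~q1):
                ○ open, literals {q1=true}.
              branch 1.1.1.2 (add q1):
                ○ open, literals {q1=true}.
          branch 1.1.2 (add q6):
            ○ open, literals {q6=true}.
      branch 1.2 (add (q3 <-> (~q2 <-> (~q1 & (q5 -> q1))))):
        (q3 <-> (~q2 <-> (~q1 & (q5 -> q1)))): β-rule — branch into q3, (~q2 <-> (~q1 & (q5 -> q1)))  //  ~q3, ~(~q2 <-> (~q1 & (q5 -> q1))).
          branch 1.2.1 (add q3, (~q2 <-> (~q1 & (q5 -> q1)))):
            (~q2 <-> (~q1 & (q5 -> q1))): β-rule — branch into ~q2, (~q1 & (q5 -> q1))  //  ~~q2, ~(~q1 & (q5 -> q1)).
              branch 1.2.1.1 (add ~q2, (~q1 & (q5 -> q1))):
                (~q1 & (q5 -> q1)): α-rule — add ~q1, (q5 -> q1).
                (q5 -> q1): β-rule — branch into ~q5  //  q1.
                  branch 1.2.1.1.1 (add ~q5):
                    ○ open, literals {q1=false, q2=false, q3=true, q5=false}.
                  branch 1.2.1.1.2 (add q1):
                    × closes — contains both q1 and ~q1.
              branch 1.2.1.2 (add ~~q2, ~(~q1 & (q5 -> q1))):
                ~(~q1 & (q5 -> q1)): β-rule — branch into ~~q1  //  ~(q5 -> q1).
                  branch 1.2.1.2.1 (add ~~q1):
                    ○ open, literals {q1=true, q2=true, q3=true}.
                  branch 1.2.1.2.2 (add ~(q5 -> q1)):
                    ~(q5 -> q1): α-rule — add q5, ~q1.
                    ○ open, literals {q1=false, q2=true, q3=true, q5=true}.
          branch 1.2.2 (add ~q3, ~(~q2 <-> (~q1 & (q5 -> q1)))):
            ~(~q2 <-> (~q1 & (q5 -> q1))): β-rule — branch into ~q2, ~(~q1 & (q5 -> q1))  //  ~~q2, (~q1 & (q5 -> q1)).
              branch 1.2.2.1 (add ~q2, ~(~q1 & (q5 -> q1))):
                ~(~q1 & (q5 -> q1)): β-rule — branch into ~~q1  //  ~(q5 -> q1).
                  branch 1.2.2.1.1 (add ~~q1):
                    ○ open, literals {q1=true, q2=false, q3=false}.
                  branch 1.2.2.1.2 (add ~(q5 -> q1)):
                    ~(q5 -> q1): α-rule — add q5, ~q1.
                    ○ open, literals {q1=false, q2=false, q3=false, q5=true}.
              branch 1.2.2.2 (add ~~q2, (~q1 & (q5 -> q1))):
                (~q1 & (q5 -> q1)): α-rule — add ~q1, (q5 -> q1).
                (q5 -> q1): β-rule — branch into ~q5  //  q1.
                  branch 1.2.2.2.1 (add ~q5):
                    ○ open, literals {q1=false, q2=true, q3=false, q5=false}.
                  branch 1.2.2.2.2 (add q1):
                    × closes — contains both q1 and ~q1.
  branch 2 (add ((q1 & q3) <-> q3)):
    ((q1 & q3) <-> q3): β-rule — branch into (q1 & q3), q3  //  ~(q1 & q3), ~q3.
      branch 2.1 (add (q1 & q3), q3):
        (q1 & q3): α-rule — add q1, q3.
        ○ open, literals {q1=true, q3=true}.
      branch 2.2 (add ~(q1 & q3), ~q3):
        ~(q1 & q3): β-rule — branch into ~q1  //  ~q3.
          branch 2.2.1 (add ~q1):
            ○ open, literals {q1=false, q3=false}.
          branch 2.2.2 (add ~q3):
            ○ open, literals {q3=false}.
2 branches closed, 12 open.
Each open branch fixes some atoms; the unmentioned ones are free. Counting distinct full assignments: branch {q1=true} (q2, q3, q4, q5, q6) contributes 32 new; branch {q1=true} (q2, q3, q4, q5, q6) contributes 0 new; branch {q6=true} (q1, q2, q3, q4, q5) contributes 16 new; branch {q1=false, q2=false, q3=true, q5=false} (q4, q6) contributes 2 new; branch {q1=true, q2=true, q3=true} (q4, q5, q6) contributes 0 new; branch {q1=false, q2=true, q3=true, q5=true} (q4, q6) contributes 2 new; branch {q1=true, q2=false, q3=false} (q4, q5, q6) contributes 0 new; branch {q1=false, q2=false, q3=false, q5=true} (q4, q6) contributes 2 new; branch {q1=false, q2=true, q3=false, q5=false} (q4, q6) contributes 2 new; branch {q1=true, q3=true} (q2, q4, q5, q6) contributes 0 new; branch {q1=false, q3=false} (q2, q4, q5, q6) contributes 4 new; branch {q3=false} (q1, q2, q4, q5, q6) contributes 0 new. Total: 60.

60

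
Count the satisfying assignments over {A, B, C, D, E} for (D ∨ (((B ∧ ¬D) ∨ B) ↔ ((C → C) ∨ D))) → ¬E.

20

Initial set: {((D ∨ (((B ∧ ¬D) ∨ B) ↔ ((C → C) ∨ D))) → ¬E)}.
((D ∨ (((B ∧ ¬D) ∨ B) ↔ ((C → C) ∨ D))) → ¬E): β-rule — branch into ¬(D ∨ (((B ∧ ¬D) ∨ B) ↔ ((C → C) ∨ D)))  //  ¬E.
  branch 1 (add ¬(D ∨ (((B ∧ ¬D) ∨ B) ↔ ((C → C) ∨ D)))):
    ¬(D ∨ (((B ∧ ¬D) ∨ B) ↔ ((C → C) ∨ D))): α-rule — add ¬D, ¬(((B ∧ ¬D) ∨ B) ↔ ((C → C) ∨ D)).
    ¬(((B ∧ ¬D) ∨ B) ↔ ((C → C) ∨ D)): β-rule — branch into ((B ∧ ¬D) ∨ B), ¬((C → C) ∨ D)  //  ¬((B ∧ ¬D) ∨ B), ((C → C) ∨ D).
      branch 1.1 (add ((B ∧ ¬D) ∨ B), ¬((C → C) ∨ D)):
        ¬((C → C) ∨ D): α-rule — add ¬(C → C), ¬D.
        ¬(C → C): α-rule — add C, ¬C.
        × closes — contains both C and ¬C.
      branch 1.2 (add ¬((B ∧ ¬D) ∨ B), ((C → C) ∨ D)):
        ¬((B ∧ ¬D) ∨ B): α-rule — add ¬(B ∧ ¬D), ¬B.
        ((C → C) ∨ D): β-rule — branch into (C → C)  //  D.
          branch 1.2.1 (add (C → C)):
            ¬(B ∧ ¬D): β-rule — branch into ¬B  //  ¬¬D.
              branch 1.2.1.1 (add ¬B):
                (C → C): β-rule — branch into ¬C  //  C.
                  branch 1.2.1.1.1 (add ¬C):
                    ○ open, literals {B=false, C=false, D=false}.
                  branch 1.2.1.1.2 (add C):
                    ○ open, literals {B=false, C=true, D=false}.
              branch 1.2.1.2 (add ¬¬D):
                × closes — contains both D and ¬D.
          branch 1.2.2 (add D):
            × closes — contains both D and ¬D.
  branch 2 (add ¬E):
    ○ open, literals {E=false}.
3 branches closed, 3 open.
Each open branch fixes some atoms; the unmentioned ones are free. Counting distinct full assignments: branch {B=false, C=false, D=false} (A, E) contributes 4 new; branch {B=false, C=true, D=false} (A, E) contributes 4 new; branch {E=false} (A, B, C, D) contributes 12 new. Total: 20.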